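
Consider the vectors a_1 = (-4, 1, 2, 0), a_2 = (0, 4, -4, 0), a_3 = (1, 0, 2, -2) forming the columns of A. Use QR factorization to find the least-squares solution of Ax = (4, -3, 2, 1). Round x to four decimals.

a_1 = (-4, 1, 2, 0); ‖a_1‖ = 4.5826, so q_1 = (-0.8729, 0.2182, 0.4364, 0.0000).
q_1·a_2 = (-0.8729)·0 + 0.2182·4 + 0.4364·(-4) + 0.0000·0 = -0.8729.
u_2 = a_2 + 0.8729·q_1 = (-0.7619, 4.1905, -3.6190, 0.0000).
‖u_2‖ = 5.5891, so q_2 = (-0.1363, 0.7498, -0.6475, 0.0000).
q_1·a_3 = (-0.8729)·1 + 0.2182·0 + 0.4364·2 + 0.0000·(-2) = 0.0000; q_2·a_3 = (-0.1363)·1 + 0.7498·0 + (-0.6475)·2 + 0.0000·(-2) = -1.4314.
u_3 = a_3 + 0.0000·q_1 + 1.4314·q_2 = (0.8049, 1.0732, 1.0732, -2.0000).
‖u_3‖ = 2.6365, so q_3 = (0.3053, 0.4070, 0.4070, -0.7586).
Qᵀb = (-3.2733, -4.0896, 0.0555).
Back-substitute: x_3 = 0.0555/2.6365 = 0.0211.
x_2 = (-4.0896 + 1.4314·0.0211)/5.5891 = -0.7263.
x_1 = (-3.2733 + 0.8729·(-0.7263) + 0.0000·0.0211)/4.5826 = -0.8526.

x = (-0.8526, -0.7263, 0.0211)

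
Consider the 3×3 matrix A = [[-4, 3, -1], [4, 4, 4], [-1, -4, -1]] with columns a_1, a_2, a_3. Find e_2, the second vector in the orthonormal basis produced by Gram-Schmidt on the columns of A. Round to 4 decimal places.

e_1 = a_1/‖a_1‖ = (-4, 4, -1)/5.7446 = (-0.6963, 0.6963, -0.1741).
r_{12} = e_1·a_2 = 1.3926.
u_2 = a_2 − 1.3926·e_1 = (3.9697, 3.0303, -3.7576).
‖u_2‖ = 6.2498, so e_2 = (0.6352, 0.4849, -0.6012).

e_2 = (0.6352, 0.4849, -0.6012)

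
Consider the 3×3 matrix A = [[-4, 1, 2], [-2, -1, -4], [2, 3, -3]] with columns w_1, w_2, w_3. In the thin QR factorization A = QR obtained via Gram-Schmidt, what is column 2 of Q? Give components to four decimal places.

q_2 = (0.5185, -0.2074, 0.8296)

q_1 = w_1/‖w_1‖ = (-4, -2, 2)/4.8990 = (-0.8165, -0.4082, 0.4082).
r_{12} = q_1·w_2 = 0.8165.
u_2 = w_2 − 0.8165·q_1 = (1.6667, -0.6667, 2.6667).
‖u_2‖ = 3.2146, so q_2 = (0.5185, -0.2074, 0.8296).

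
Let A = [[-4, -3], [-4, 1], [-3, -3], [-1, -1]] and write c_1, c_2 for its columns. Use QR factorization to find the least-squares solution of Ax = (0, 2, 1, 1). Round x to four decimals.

q_1 = c_1/‖c_1‖ = (-4, -4, -3, -1)/6.4807 = (-0.6172, -0.6172, -0.4629, -0.1543).
r_{12} = q_1·c_2 = 2.7775.
u_2 = c_2 − 2.7775·q_1 = (-1.2857, 2.7143, -1.7143, -0.5714).
‖u_2‖ = 3.5051, so q_2 = (-0.3668, 0.7744, -0.4891, -0.1630).
Qᵀb = (-1.8516, 0.8967).
Back-substitute: x_2 = 0.8967/3.5051 = 0.2558.
x_1 = (-1.8516 − 2.7775·0.2558)/6.4807 = -0.3953.

x = (-0.3953, 0.2558)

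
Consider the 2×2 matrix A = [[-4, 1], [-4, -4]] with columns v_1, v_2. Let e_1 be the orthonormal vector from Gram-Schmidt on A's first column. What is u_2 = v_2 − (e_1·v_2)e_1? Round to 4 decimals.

u_2 = (2.5000, -2.5000)

v_1 = (-4, -4); ‖v_1‖ = 5.6569, so e_1 = (-0.7071, -0.7071).
e_1·v_2 = (-0.7071)·1 + (-0.7071)·(-4) = 2.1213.
u_2 = v_2 − 2.1213·e_1 = (2.5000, -2.5000).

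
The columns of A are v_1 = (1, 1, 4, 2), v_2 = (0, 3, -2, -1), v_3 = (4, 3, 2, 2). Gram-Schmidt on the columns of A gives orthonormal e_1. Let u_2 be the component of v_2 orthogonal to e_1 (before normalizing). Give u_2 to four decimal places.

e_1 = v_1/‖v_1‖ = (1, 1, 4, 2)/4.6904 = (0.2132, 0.2132, 0.8528, 0.4264).
r_{12} = e_1·v_2 = -1.4924.
u_2 = v_2 + 1.4924·e_1 = (0.3182, 3.3182, -0.7273, -0.3636).

u_2 = (0.3182, 3.3182, -0.7273, -0.3636)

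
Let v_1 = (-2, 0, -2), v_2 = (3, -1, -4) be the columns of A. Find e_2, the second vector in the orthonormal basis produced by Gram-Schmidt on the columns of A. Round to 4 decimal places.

e_2 = (0.6931, -0.1980, -0.6931)

e_1 = v_1/‖v_1‖ = (-2, 0, -2)/2.8284 = (-0.7071, 0.0000, -0.7071).
r_{12} = e_1·v_2 = 0.7071.
u_2 = v_2 − 0.7071·e_1 = (3.5000, -1.0000, -3.5000).
‖u_2‖ = 5.0498, so e_2 = (0.6931, -0.1980, -0.6931).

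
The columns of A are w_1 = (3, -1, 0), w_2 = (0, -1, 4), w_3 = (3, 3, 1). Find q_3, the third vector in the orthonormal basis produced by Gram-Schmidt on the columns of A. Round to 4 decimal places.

q_3 = (0.3077, 0.9231, 0.2308)

q_1 = w_1/‖w_1‖ = (3, -1, 0)/3.1623 = (0.9487, -0.3162, 0.0000).
r_{12} = q_1·w_2 = 0.3162.
u_2 = w_2 − 0.3162·q_1 = (-0.3000, -0.9000, 4.0000).
‖u_2‖ = 4.1110, so q_2 = (-0.0730, -0.2189, 0.9730).
r_{13} = q_1·w_3 = 1.8974; r_{23} = q_2·w_3 = 0.0973.
u_3 = w_3 − 1.8974·q_1 − 0.0973·q_2 = (1.2071, 3.6213, 0.9053).
‖u_3‖ = 3.9231, so q_3 = (0.3077, 0.9231, 0.2308).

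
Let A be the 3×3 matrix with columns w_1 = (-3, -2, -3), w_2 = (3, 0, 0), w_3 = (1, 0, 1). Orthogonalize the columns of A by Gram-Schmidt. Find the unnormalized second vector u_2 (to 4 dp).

w_1 = (-3, -2, -3); ‖w_1‖ = 4.6904, so e_1 = (-0.6396, -0.4264, -0.6396).
e_1·w_2 = (-0.6396)·3 + (-0.4264)·0 + (-0.6396)·0 = -1.9188.
u_2 = w_2 + 1.9188·e_1 = (1.7727, -0.8182, -1.2273).

u_2 = (1.7727, -0.8182, -1.2273)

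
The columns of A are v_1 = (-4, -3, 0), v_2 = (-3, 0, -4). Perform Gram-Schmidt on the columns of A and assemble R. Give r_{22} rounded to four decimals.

r_{22} = 4.3863

e_1 = v_1/‖v_1‖ = (-4, -3, 0)/5.0000 = (-0.8000, -0.6000, 0.0000).
r_{12} = e_1·v_2 = 2.4000.
u_2 = v_2 − 2.4000·e_1 = (-1.0800, 1.4400, -4.0000).
r_{22} = ‖u_2‖ = 4.3863.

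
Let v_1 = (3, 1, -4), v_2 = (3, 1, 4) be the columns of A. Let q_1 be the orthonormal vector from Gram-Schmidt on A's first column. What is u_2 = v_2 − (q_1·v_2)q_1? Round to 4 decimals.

v_1 = (3, 1, -4); ‖v_1‖ = 5.0990, so q_1 = (0.5883, 0.1961, -0.7845).
q_1·v_2 = 0.5883·3 + 0.1961·1 + (-0.7845)·4 = -1.1767.
u_2 = v_2 + 1.1767·q_1 = (3.6923, 1.2308, 3.0769).

u_2 = (3.6923, 1.2308, 3.0769)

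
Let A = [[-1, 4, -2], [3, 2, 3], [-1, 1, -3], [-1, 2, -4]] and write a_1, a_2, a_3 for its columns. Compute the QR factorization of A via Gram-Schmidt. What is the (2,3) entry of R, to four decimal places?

r_{23} = -2.3038

e_1 = a_1/‖a_1‖ = (-1, 3, -1, -1)/3.4641 = (-0.2887, 0.8660, -0.2887, -0.2887).
r_{12} = e_1·a_2 = -0.2887.
u_2 = a_2 + 0.2887·e_1 = (3.9167, 2.2500, 0.9167, 1.9167).
‖u_2‖ = 4.9917, so e_2 = (0.7846, 0.4508, 0.1836, 0.3840).
r_{23} = e_2·a_3 = -2.3038.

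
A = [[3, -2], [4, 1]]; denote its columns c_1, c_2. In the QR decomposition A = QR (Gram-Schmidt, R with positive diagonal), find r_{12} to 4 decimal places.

r_{12} = -0.4000

c_1 = (3, 4); ‖c_1‖ = 5.0000, so e_1 = (0.6000, 0.8000).
r_{12} = e_1·c_2 = -0.4000.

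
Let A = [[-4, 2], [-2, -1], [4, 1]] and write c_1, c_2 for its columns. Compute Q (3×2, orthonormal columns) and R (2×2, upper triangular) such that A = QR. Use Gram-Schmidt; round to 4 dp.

c_1 = (-4, -2, 4); ‖c_1‖ = 6.0000, so q_1 = (-0.6667, -0.3333, 0.6667).
q_1·c_2 = (-0.6667)·2 + (-0.3333)·(-1) + 0.6667·1 = -0.3333.
u_2 = c_2 + 0.3333·q_1 = (1.7778, -1.1111, 1.2222).
‖u_2‖ = 2.4267, so q_2 = (0.7326, -0.4579, 0.5037).

Q = [[-0.6667, 0.7326], [-0.3333, -0.4579], [0.6667, 0.5037]], R = [[6.0000, -0.3333], [0.0000, 2.4267]]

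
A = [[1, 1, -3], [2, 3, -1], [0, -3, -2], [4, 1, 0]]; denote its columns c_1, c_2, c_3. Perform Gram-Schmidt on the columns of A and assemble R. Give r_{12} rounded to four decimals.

r_{12} = 2.4004

c_1 = (1, 2, 0, 4); ‖c_1‖ = 4.5826, so e_1 = (0.2182, 0.4364, 0.0000, 0.8729).
r_{12} = e_1·c_2 = 2.4004.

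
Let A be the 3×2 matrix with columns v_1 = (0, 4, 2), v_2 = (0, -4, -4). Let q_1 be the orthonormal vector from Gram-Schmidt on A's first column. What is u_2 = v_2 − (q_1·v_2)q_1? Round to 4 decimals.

v_1 = (0, 4, 2); ‖v_1‖ = 4.4721, so q_1 = (0.0000, 0.8944, 0.4472).
q_1·v_2 = 0.0000·0 + 0.8944·(-4) + 0.4472·(-4) = -5.3666.
u_2 = v_2 + 5.3666·q_1 = (0.0000, 0.8000, -1.6000).

u_2 = (0.0000, 0.8000, -1.6000)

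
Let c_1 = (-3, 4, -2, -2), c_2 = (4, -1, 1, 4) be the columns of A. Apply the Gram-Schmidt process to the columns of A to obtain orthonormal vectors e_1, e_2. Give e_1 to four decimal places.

e_1 = c_1/‖c_1‖ = (-3, 4, -2, -2)/5.7446 = (-0.5222, 0.6963, -0.3482, -0.3482).

e_1 = (-0.5222, 0.6963, -0.3482, -0.3482)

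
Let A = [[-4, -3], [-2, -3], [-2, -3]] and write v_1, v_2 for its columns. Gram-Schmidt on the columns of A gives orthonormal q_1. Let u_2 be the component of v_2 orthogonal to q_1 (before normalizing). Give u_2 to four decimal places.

u_2 = (1.0000, -1.0000, -1.0000)

v_1 = (-4, -2, -2); ‖v_1‖ = 4.8990, so q_1 = (-0.8165, -0.4082, -0.4082).
q_1·v_2 = (-0.8165)·(-3) + (-0.4082)·(-3) + (-0.4082)·(-3) = 4.8990.
u_2 = v_2 − 4.8990·q_1 = (1.0000, -1.0000, -1.0000).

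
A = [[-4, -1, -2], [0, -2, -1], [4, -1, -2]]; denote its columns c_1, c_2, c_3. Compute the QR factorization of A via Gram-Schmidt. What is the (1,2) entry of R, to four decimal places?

r_{12} = 0.0000

q_1 = c_1/‖c_1‖ = (-4, 0, 4)/5.6569 = (-0.7071, 0.0000, 0.7071).
r_{12} = q_1·c_2 = 0.0000.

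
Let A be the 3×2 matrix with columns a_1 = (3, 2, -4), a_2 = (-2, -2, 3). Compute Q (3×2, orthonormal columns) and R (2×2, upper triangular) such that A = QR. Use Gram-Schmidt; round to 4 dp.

a_1 = (3, 2, -4); ‖a_1‖ = 5.3852, so q_1 = (0.5571, 0.3714, -0.7428).
q_1·a_2 = 0.5571·(-2) + 0.3714·(-2) + (-0.7428)·3 = -4.0853.
u_2 = a_2 + 4.0853·q_1 = (0.2759, -0.4828, -0.0345).
‖u_2‖ = 0.5571, so q_2 = (0.4952, -0.8666, -0.0619).

Q = [[0.5571, 0.4952], [0.3714, -0.8666], [-0.7428, -0.0619]], R = [[5.3852, -4.0853], [0.0000, 0.5571]]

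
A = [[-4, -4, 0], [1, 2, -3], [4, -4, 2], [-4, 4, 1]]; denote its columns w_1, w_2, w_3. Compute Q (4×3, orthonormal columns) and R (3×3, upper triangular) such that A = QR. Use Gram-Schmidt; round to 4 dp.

w_1 = (-4, 1, 4, -4); ‖w_1‖ = 7.0000, so e_1 = (-0.5714, 0.1429, 0.5714, -0.5714).
e_1·w_2 = (-0.5714)·(-4) + 0.1429·2 + 0.5714·(-4) + (-0.5714)·4 = -2.0000.
u_2 = w_2 + 2.0000·e_1 = (-5.1429, 2.2857, -2.8571, 2.8571).
‖u_2‖ = 6.9282, so e_2 = (-0.7423, 0.3299, -0.4124, 0.4124).
e_1·w_3 = (-0.5714)·0 + 0.1429·(-3) + 0.5714·2 + (-0.5714)·1 = 0.1429; e_2·w_3 = (-0.7423)·0 + 0.3299·(-3) + (-0.4124)·2 + 0.4124·1 = -1.4021.
u_3 = w_3 − 0.1429·e_1 + 1.4021·e_2 = (-0.9592, -2.5578, 1.3401, 1.6599).
‖u_3‖ = 3.4661, so e_3 = (-0.2767, -0.7380, 0.3866, 0.4789).

Q = [[-0.5714, -0.7423, -0.2767], [0.1429, 0.3299, -0.7380], [0.5714, -0.4124, 0.3866], [-0.5714, 0.4124, 0.4789]], R = [[7.0000, -2.0000, 0.1429], [0.0000, 6.9282, -1.4021], [0.0000, 0.0000, 3.4661]]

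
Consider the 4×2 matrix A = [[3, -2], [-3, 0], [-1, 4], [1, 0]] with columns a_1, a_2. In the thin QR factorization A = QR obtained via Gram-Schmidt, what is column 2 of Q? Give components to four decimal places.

e_2 = (-0.1291, -0.3873, 0.9037, 0.1291)

a_1 = (3, -3, -1, 1); ‖a_1‖ = 4.4721, so e_1 = (0.6708, -0.6708, -0.2236, 0.2236).
e_1·a_2 = 0.6708·(-2) + (-0.6708)·0 + (-0.2236)·4 + 0.2236·0 = -2.2361.
u_2 = a_2 + 2.2361·e_1 = (-0.5000, -1.5000, 3.5000, 0.5000).
‖u_2‖ = 3.8730, so e_2 = (-0.1291, -0.3873, 0.9037, 0.1291).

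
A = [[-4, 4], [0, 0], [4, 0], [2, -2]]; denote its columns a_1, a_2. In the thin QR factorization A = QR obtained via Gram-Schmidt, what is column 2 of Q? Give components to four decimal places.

q_2 = (0.5963, 0.0000, 0.7454, -0.2981)

a_1 = (-4, 0, 4, 2); ‖a_1‖ = 6.0000, so q_1 = (-0.6667, 0.0000, 0.6667, 0.3333).
q_1·a_2 = (-0.6667)·4 + 0.0000·0 + 0.6667·0 + 0.3333·(-2) = -3.3333.
u_2 = a_2 + 3.3333·q_1 = (1.7778, 0.0000, 2.2222, -0.8889).
‖u_2‖ = 2.9814, so q_2 = (0.5963, 0.0000, 0.7454, -0.2981).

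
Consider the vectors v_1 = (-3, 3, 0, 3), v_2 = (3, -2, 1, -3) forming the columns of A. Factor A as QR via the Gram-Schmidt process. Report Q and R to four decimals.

v_1 = (-3, 3, 0, 3); ‖v_1‖ = 5.1962, so q_1 = (-0.5774, 0.5774, 0.0000, 0.5774).
q_1·v_2 = (-0.5774)·3 + 0.5774·(-2) + 0.0000·1 + 0.5774·(-3) = -4.6188.
u_2 = v_2 + 4.6188·q_1 = (0.3333, 0.6667, 1.0000, -0.3333).
‖u_2‖ = 1.2910, so q_2 = (0.2582, 0.5164, 0.7746, -0.2582).

Q = [[-0.5774, 0.2582], [0.5774, 0.5164], [0.0000, 0.7746], [0.5774, -0.2582]], R = [[5.1962, -4.6188], [0.0000, 1.2910]]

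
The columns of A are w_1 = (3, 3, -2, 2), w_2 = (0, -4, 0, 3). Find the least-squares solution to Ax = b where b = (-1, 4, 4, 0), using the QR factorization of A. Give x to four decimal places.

x = (-0.1156, -0.6678)

q_1 = w_1/‖w_1‖ = (3, 3, -2, 2)/5.0990 = (0.5883, 0.5883, -0.3922, 0.3922).
r_{12} = q_1·w_2 = -1.1767.
u_2 = w_2 + 1.1767·q_1 = (0.6923, -3.3077, -0.4615, 3.4615).
‖u_2‖ = 4.8596, so q_2 = (0.1425, -0.6807, -0.0950, 0.7123).
Qᵀb = (0.1961, -3.2450).
Back-substitute: x_2 = -3.2450/4.8596 = -0.6678.
x_1 = (0.1961 + 1.1767·(-0.6678))/5.0990 = -0.1156.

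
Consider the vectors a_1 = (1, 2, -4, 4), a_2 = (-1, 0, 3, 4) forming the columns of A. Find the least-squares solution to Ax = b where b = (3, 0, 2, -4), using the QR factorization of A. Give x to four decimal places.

a_1 = (1, 2, -4, 4); ‖a_1‖ = 6.0828, so e_1 = (0.1644, 0.3288, -0.6576, 0.6576).
e_1·a_2 = 0.1644·(-1) + 0.3288·0 + (-0.6576)·3 + 0.6576·4 = 0.4932.
u_2 = a_2 − 0.4932·e_1 = (-1.0811, -0.1622, 3.3243, 3.6757).
‖u_2‖ = 5.0751, so e_2 = (-0.2130, -0.0320, 0.6550, 0.7243).
Qᵀb = (-3.4524, -2.2260).
Back-substitute: x_2 = -2.2260/5.0751 = -0.4386.
x_1 = (-3.4524 − 0.4932·(-0.4386))/6.0828 = -0.5320.

x = (-0.5320, -0.4386)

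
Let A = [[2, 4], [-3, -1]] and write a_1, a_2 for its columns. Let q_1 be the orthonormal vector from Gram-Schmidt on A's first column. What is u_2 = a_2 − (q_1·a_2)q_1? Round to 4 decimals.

q_1 = a_1/‖a_1‖ = (2, -3)/3.6056 = (0.5547, -0.8321).
r_{12} = q_1·a_2 = 3.0509.
u_2 = a_2 − 3.0509·q_1 = (2.3077, 1.5385).

u_2 = (2.3077, 1.5385)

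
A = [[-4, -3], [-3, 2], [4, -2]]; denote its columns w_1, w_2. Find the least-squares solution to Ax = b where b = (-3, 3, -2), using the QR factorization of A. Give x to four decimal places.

w_1 = (-4, -3, 4); ‖w_1‖ = 6.4031, so e_1 = (-0.6247, -0.4685, 0.6247).
e_1·w_2 = (-0.6247)·(-3) + (-0.4685)·2 + 0.6247·(-2) = -0.3123.
u_2 = w_2 + 0.3123·e_1 = (-3.1951, 1.8537, -1.8049).
‖u_2‖ = 4.1113, so e_2 = (-0.7772, 0.4509, -0.4390).
Qᵀb = (-0.7809, 4.5621).
Back-substitute: x_2 = 4.5621/4.1113 = 1.1097.
x_1 = (-0.7809 + 0.3123·1.1097)/6.4031 = -0.0678.

x = (-0.0678, 1.1097)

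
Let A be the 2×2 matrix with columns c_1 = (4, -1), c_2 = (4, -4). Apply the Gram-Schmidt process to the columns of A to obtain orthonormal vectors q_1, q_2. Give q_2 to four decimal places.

q_2 = (-0.2425, -0.9701)

q_1 = c_1/‖c_1‖ = (4, -1)/4.1231 = (0.9701, -0.2425).
r_{12} = q_1·c_2 = 4.8507.
u_2 = c_2 − 4.8507·q_1 = (-0.7059, -2.8235).
‖u_2‖ = 2.9104, so q_2 = (-0.2425, -0.9701).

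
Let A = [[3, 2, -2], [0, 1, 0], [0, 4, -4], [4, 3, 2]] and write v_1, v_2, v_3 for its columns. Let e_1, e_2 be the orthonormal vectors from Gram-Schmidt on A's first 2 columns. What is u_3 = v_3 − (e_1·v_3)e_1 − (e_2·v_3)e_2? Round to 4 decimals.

v_1 = (3, 0, 0, 4); ‖v_1‖ = 5.0000, so e_1 = (0.6000, 0.0000, 0.0000, 0.8000).
e_1·v_2 = 0.6000·2 + 0.0000·1 + 0.0000·4 + 0.8000·3 = 3.6000.
u_2 = v_2 − 3.6000·e_1 = (-0.1600, 1.0000, 4.0000, 0.1200).
‖u_2‖ = 4.1280, so e_2 = (-0.0388, 0.2423, 0.9690, 0.0291).
e_1·v_3 = 0.6000·(-2) + 0.0000·0 + 0.0000·(-4) + 0.8000·2 = 0.4000; e_2·v_3 = (-0.0388)·(-2) + 0.2423·0 + 0.9690·(-4) + 0.0291·2 = -3.7404.
u_3 = v_3 − 0.4000·e_1 + 3.7404·e_2 = (-2.3850, 0.9061, -0.3756, 1.7887).

u_3 = (-2.3850, 0.9061, -0.3756, 1.7887)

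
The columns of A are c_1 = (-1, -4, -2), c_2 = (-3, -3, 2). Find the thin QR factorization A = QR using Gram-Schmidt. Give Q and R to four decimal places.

Q = [[-0.2182, -0.6145], [-0.8729, -0.2245], [-0.4364, 0.7563]], R = [[4.5826, 2.4004], [0.0000, 4.0297]]

c_1 = (-1, -4, -2); ‖c_1‖ = 4.5826, so e_1 = (-0.2182, -0.8729, -0.4364).
e_1·c_2 = (-0.2182)·(-3) + (-0.8729)·(-3) + (-0.4364)·2 = 2.4004.
u_2 = c_2 − 2.4004·e_1 = (-2.4762, -0.9048, 3.0476).
‖u_2‖ = 4.0297, so e_2 = (-0.6145, -0.2245, 0.7563).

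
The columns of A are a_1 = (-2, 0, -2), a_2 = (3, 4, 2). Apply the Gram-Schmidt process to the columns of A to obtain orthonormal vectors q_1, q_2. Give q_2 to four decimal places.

a_1 = (-2, 0, -2); ‖a_1‖ = 2.8284, so q_1 = (-0.7071, 0.0000, -0.7071).
q_1·a_2 = (-0.7071)·3 + 0.0000·4 + (-0.7071)·2 = -3.5355.
u_2 = a_2 + 3.5355·q_1 = (0.5000, 4.0000, -0.5000).
‖u_2‖ = 4.0620, so q_2 = (0.1231, 0.9847, -0.1231).

q_2 = (0.1231, 0.9847, -0.1231)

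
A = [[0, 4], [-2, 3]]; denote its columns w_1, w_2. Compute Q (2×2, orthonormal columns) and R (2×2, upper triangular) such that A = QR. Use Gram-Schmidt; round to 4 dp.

q_1 = w_1/‖w_1‖ = (0, -2)/2.0000 = (0.0000, -1.0000).
r_{12} = q_1·w_2 = -3.0000.
u_2 = w_2 + 3.0000·q_1 = (4.0000, 0.0000).
‖u_2‖ = 4.0000, so q_2 = (1.0000, 0.0000).

Q = [[0.0000, 1.0000], [-1.0000, 0.0000]], R = [[2.0000, -3.0000], [0.0000, 4.0000]]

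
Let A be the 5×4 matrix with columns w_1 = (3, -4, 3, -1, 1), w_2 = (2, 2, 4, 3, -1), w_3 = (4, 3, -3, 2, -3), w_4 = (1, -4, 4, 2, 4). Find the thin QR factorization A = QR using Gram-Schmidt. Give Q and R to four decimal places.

Q = [[0.5000, 0.2611, 0.7583, 0.0556], [-0.6667, 0.4642, 0.0610, -0.1901], [0.5000, 0.6093, -0.5400, -0.2908], [-0.1667, 0.5512, 0.0551, 0.6887], [0.1667, -0.2031, -0.3558, 0.6339]], R = [[6.0000, 1.0000, -2.3333, 5.5000], [0.0000, 5.7446, 2.3210, 1.1315], [0.0000, 0.0000, 6.0140, -2.9586], [0.0000, 0.0000, 0.0000, 3.5660]]

w_1 = (3, -4, 3, -1, 1); ‖w_1‖ = 6.0000, so q_1 = (0.5000, -0.6667, 0.5000, -0.1667, 0.1667).
q_1·w_2 = 0.5000·2 + (-0.6667)·2 + 0.5000·4 + (-0.1667)·3 + 0.1667·(-1) = 1.0000.
u_2 = w_2 − 1.0000·q_1 = (1.5000, 2.6667, 3.5000, 3.1667, -1.1667).
‖u_2‖ = 5.7446, so q_2 = (0.2611, 0.4642, 0.6093, 0.5512, -0.2031).
q_1·w_3 = 0.5000·4 + (-0.6667)·3 + 0.5000·(-3) + (-0.1667)·2 + 0.1667·(-3) = -2.3333; q_2·w_3 = 0.2611·4 + 0.4642·3 + 0.6093·(-3) + 0.5512·2 + (-0.2031)·(-3) = 2.3210.
u_3 = w_3 + 2.3333·q_1 − 2.3210·q_2 = (4.5606, 0.3670, -3.2475, 0.3316, -2.1397).
‖u_3‖ = 6.0140, so q_3 = (0.7583, 0.0610, -0.5400, 0.0551, -0.3558).
q_1·w_4 = 0.5000·1 + (-0.6667)·(-4) + 0.5000·4 + (-0.1667)·2 + 0.1667·4 = 5.5000; q_2·w_4 = 0.2611·1 + 0.4642·(-4) + 0.6093·4 + 0.5512·2 + (-0.2031)·4 = 1.1315; q_3·w_4 = 0.7583·1 + 0.0610·(-4) + (-0.5400)·4 + 0.0551·2 + (-0.3558)·4 = -2.9586.
u_4 = w_4 − 5.5000·q_1 − 1.1315·q_2 + 2.9586·q_3 = (0.1981, -0.6780, -1.0370, 2.4561, 2.2605).
‖u_4‖ = 3.5660, so q_4 = (0.0556, -0.1901, -0.2908, 0.6887, 0.6339).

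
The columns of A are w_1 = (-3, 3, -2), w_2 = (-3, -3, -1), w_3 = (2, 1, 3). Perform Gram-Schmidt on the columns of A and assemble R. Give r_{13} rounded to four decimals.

w_1 = (-3, 3, -2); ‖w_1‖ = 4.6904, so e_1 = (-0.6396, 0.6396, -0.4264).
r_{13} = e_1·w_3 = -1.9188.

r_{13} = -1.9188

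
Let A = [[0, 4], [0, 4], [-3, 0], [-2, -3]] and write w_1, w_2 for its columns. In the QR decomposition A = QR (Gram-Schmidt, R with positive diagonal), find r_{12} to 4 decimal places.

w_1 = (0, 0, -3, -2); ‖w_1‖ = 3.6056, so e_1 = (0.0000, 0.0000, -0.8321, -0.5547).
r_{12} = e_1·w_2 = 1.6641.

r_{12} = 1.6641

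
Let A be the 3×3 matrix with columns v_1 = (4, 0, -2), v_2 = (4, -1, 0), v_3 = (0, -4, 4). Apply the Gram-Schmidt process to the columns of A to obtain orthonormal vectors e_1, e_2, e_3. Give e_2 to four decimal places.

e_2 = (0.3904, -0.4880, 0.7807)

v_1 = (4, 0, -2); ‖v_1‖ = 4.4721, so e_1 = (0.8944, 0.0000, -0.4472).
e_1·v_2 = 0.8944·4 + 0.0000·(-1) + (-0.4472)·0 = 3.5777.
u_2 = v_2 − 3.5777·e_1 = (0.8000, -1.0000, 1.6000).
‖u_2‖ = 2.0494, so e_2 = (0.3904, -0.4880, 0.7807).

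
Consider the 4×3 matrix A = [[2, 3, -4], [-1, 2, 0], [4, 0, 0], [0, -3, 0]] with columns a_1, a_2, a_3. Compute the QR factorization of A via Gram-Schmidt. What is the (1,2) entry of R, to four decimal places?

r_{12} = 0.8729

e_1 = a_1/‖a_1‖ = (2, -1, 4, 0)/4.5826 = (0.4364, -0.2182, 0.8729, 0.0000).
r_{12} = e_1·a_2 = 0.8729.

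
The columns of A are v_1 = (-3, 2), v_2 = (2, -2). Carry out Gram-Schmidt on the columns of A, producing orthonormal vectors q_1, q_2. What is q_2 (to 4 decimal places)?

v_1 = (-3, 2); ‖v_1‖ = 3.6056, so q_1 = (-0.8321, 0.5547).
q_1·v_2 = (-0.8321)·2 + 0.5547·(-2) = -2.7735.
u_2 = v_2 + 2.7735·q_1 = (-0.3077, -0.4615).
‖u_2‖ = 0.5547, so q_2 = (-0.5547, -0.8321).

q_2 = (-0.5547, -0.8321)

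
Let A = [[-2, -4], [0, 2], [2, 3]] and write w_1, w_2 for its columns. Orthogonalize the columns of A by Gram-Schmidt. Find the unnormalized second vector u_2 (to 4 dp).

u_2 = (-0.5000, 2.0000, -0.5000)

e_1 = w_1/‖w_1‖ = (-2, 0, 2)/2.8284 = (-0.7071, 0.0000, 0.7071).
r_{12} = e_1·w_2 = 4.9497.
u_2 = w_2 − 4.9497·e_1 = (-0.5000, 2.0000, -0.5000).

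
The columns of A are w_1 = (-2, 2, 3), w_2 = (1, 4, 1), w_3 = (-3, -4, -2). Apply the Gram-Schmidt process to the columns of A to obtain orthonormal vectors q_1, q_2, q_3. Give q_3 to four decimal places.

q_3 = (-0.6667, 0.3333, -0.6667)

q_1 = w_1/‖w_1‖ = (-2, 2, 3)/4.1231 = (-0.4851, 0.4851, 0.7276).
r_{12} = q_1·w_2 = 2.1828.
u_2 = w_2 − 2.1828·q_1 = (2.0588, 2.9412, -0.5882).
‖u_2‖ = 3.6380, so q_2 = (0.5659, 0.8085, -0.1617).
r_{13} = q_1·w_3 = -1.9403; r_{23} = q_2·w_3 = -4.6082.
u_3 = w_3 + 1.9403·q_1 + 4.6082·q_2 = (-1.3333, 0.6667, -1.3333).
‖u_3‖ = 2.0000, so q_3 = (-0.6667, 0.3333, -0.6667).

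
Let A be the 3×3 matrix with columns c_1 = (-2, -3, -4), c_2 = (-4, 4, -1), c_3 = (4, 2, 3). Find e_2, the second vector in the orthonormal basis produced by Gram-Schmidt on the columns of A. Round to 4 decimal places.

e_1 = c_1/‖c_1‖ = (-2, -3, -4)/5.3852 = (-0.3714, -0.5571, -0.7428).
r_{12} = e_1·c_2 = 0.0000.
u_2 = c_2 + 0.0000·e_1 = (-4.0000, 4.0000, -1.0000).
‖u_2‖ = 5.7446, so e_2 = (-0.6963, 0.6963, -0.1741).

e_2 = (-0.6963, 0.6963, -0.1741)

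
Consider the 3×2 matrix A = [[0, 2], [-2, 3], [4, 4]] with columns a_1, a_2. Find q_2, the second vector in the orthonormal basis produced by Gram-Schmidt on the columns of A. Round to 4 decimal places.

a_1 = (0, -2, 4); ‖a_1‖ = 4.4721, so q_1 = (0.0000, -0.4472, 0.8944).
q_1·a_2 = 0.0000·2 + (-0.4472)·3 + 0.8944·4 = 2.2361.
u_2 = a_2 − 2.2361·q_1 = (2.0000, 4.0000, 2.0000).
‖u_2‖ = 4.8990, so q_2 = (0.4082, 0.8165, 0.4082).

q_2 = (0.4082, 0.8165, 0.4082)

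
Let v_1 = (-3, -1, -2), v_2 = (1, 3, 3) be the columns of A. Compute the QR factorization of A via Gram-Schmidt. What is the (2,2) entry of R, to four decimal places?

e_1 = v_1/‖v_1‖ = (-3, -1, -2)/3.7417 = (-0.8018, -0.2673, -0.5345).
r_{12} = e_1·v_2 = -3.2071.
u_2 = v_2 + 3.2071·e_1 = (-1.5714, 2.1429, 1.2857).
r_{22} = ‖u_2‖ = 2.9520.

r_{22} = 2.9520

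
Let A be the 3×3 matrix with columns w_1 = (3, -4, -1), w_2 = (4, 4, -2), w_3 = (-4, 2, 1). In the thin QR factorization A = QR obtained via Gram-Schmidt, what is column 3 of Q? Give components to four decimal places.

e_1 = w_1/‖w_1‖ = (3, -4, -1)/5.0990 = (0.5883, -0.7845, -0.1961).
r_{12} = e_1·w_2 = -0.3922.
u_2 = w_2 + 0.3922·e_1 = (4.2308, 3.6923, -2.0769).
‖u_2‖ = 5.9872, so e_2 = (0.7066, 0.6167, -0.3469).
r_{13} = e_1·w_3 = -4.1184; r_{23} = e_2·w_3 = -1.9400.
u_3 = w_3 + 4.1184·e_1 + 1.9400·e_2 = (-0.2060, -0.0343, -0.4807).
‖u_3‖ = 0.5241, so e_3 = (-0.3931, -0.0655, -0.9172).

e_3 = (-0.3931, -0.0655, -0.9172)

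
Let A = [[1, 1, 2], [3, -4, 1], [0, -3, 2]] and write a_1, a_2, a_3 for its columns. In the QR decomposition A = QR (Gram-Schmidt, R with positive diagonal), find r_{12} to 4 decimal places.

r_{12} = -3.4785

q_1 = a_1/‖a_1‖ = (1, 3, 0)/3.1623 = (0.3162, 0.9487, 0.0000).
r_{12} = q_1·a_2 = -3.4785.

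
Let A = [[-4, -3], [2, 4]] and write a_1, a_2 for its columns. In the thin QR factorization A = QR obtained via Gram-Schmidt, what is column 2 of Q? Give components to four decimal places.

e_2 = (0.4472, 0.8944)

a_1 = (-4, 2); ‖a_1‖ = 4.4721, so e_1 = (-0.8944, 0.4472).
e_1·a_2 = (-0.8944)·(-3) + 0.4472·4 = 4.4721.
u_2 = a_2 − 4.4721·e_1 = (1.0000, 2.0000).
‖u_2‖ = 2.2361, so e_2 = (0.4472, 0.8944).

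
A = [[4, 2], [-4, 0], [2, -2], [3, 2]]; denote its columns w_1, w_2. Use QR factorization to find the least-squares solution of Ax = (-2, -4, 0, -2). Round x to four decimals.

x = (0.2364, -0.8636)

w_1 = (4, -4, 2, 3); ‖w_1‖ = 6.7082, so q_1 = (0.5963, -0.5963, 0.2981, 0.4472).
q_1·w_2 = 0.5963·2 + (-0.5963)·0 + 0.2981·(-2) + 0.4472·2 = 1.4907.
u_2 = w_2 − 1.4907·q_1 = (1.1111, 0.8889, -2.4444, 1.3333).
‖u_2‖ = 3.1269, so q_2 = (0.3553, 0.2843, -0.7817, 0.4264).
Qᵀb = (0.2981, -2.7005).
Back-substitute: x_2 = -2.7005/3.1269 = -0.8636.
x_1 = (0.2981 − 1.4907·(-0.8636))/6.7082 = 0.2364.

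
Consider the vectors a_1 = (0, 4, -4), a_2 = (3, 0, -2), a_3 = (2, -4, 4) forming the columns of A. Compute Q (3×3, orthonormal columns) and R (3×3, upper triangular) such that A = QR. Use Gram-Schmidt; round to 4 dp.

Q = [[0.0000, 0.9045, 0.4264], [0.7071, -0.3015, 0.6396], [-0.7071, -0.3015, 0.6396]], R = [[5.6569, 1.4142, -5.6569], [0.0000, 3.3166, 1.8091], [0.0000, 0.0000, 0.8528]]

e_1 = a_1/‖a_1‖ = (0, 4, -4)/5.6569 = (0.0000, 0.7071, -0.7071).
r_{12} = e_1·a_2 = 1.4142.
u_2 = a_2 − 1.4142·e_1 = (3.0000, -1.0000, -1.0000).
‖u_2‖ = 3.3166, so e_2 = (0.9045, -0.3015, -0.3015).
r_{13} = e_1·a_3 = -5.6569; r_{23} = e_2·a_3 = 1.8091.
u_3 = a_3 + 5.6569·e_1 − 1.8091·e_2 = (0.3636, 0.5455, 0.5455).
‖u_3‖ = 0.8528, so e_3 = (0.4264, 0.6396, 0.6396).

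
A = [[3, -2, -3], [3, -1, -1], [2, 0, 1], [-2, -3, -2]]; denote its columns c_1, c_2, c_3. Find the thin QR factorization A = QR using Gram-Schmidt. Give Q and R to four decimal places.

Q = [[0.5883, -0.4476, -0.5145], [0.5883, -0.1769, 0.1774], [0.3922, 0.0625, 0.7895], [-0.3922, -0.8743, 0.2839]], R = [[5.0990, -0.5883, -1.1767], [0.0000, 3.6951, 3.3308], [0.0000, 0.0000, 1.5878]]

c_1 = (3, 3, 2, -2); ‖c_1‖ = 5.0990, so q_1 = (0.5883, 0.5883, 0.3922, -0.3922).
q_1·c_2 = 0.5883·(-2) + 0.5883·(-1) + 0.3922·0 + (-0.3922)·(-3) = -0.5883.
u_2 = c_2 + 0.5883·q_1 = (-1.6538, -0.6538, 0.2308, -3.2308).
‖u_2‖ = 3.6951, so q_2 = (-0.4476, -0.1769, 0.0625, -0.8743).
q_1·c_3 = 0.5883·(-3) + 0.5883·(-1) + 0.3922·1 + (-0.3922)·(-2) = -1.1767; q_2·c_3 = (-0.4476)·(-3) + (-0.1769)·(-1) + 0.0625·1 + (-0.8743)·(-2) = 3.3308.
u_3 = c_3 + 1.1767·q_1 − 3.3308·q_2 = (-0.8169, 0.2817, 1.2535, 0.4507).
‖u_3‖ = 1.5878, so q_3 = (-0.5145, 0.1774, 0.7895, 0.2839).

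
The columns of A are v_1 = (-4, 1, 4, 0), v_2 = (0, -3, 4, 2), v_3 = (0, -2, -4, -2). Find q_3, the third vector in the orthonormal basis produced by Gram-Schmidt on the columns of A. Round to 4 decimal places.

v_1 = (-4, 1, 4, 0); ‖v_1‖ = 5.7446, so q_1 = (-0.6963, 0.1741, 0.6963, 0.0000).
q_1·v_2 = (-0.6963)·0 + 0.1741·(-3) + 0.6963·4 + 0.0000·2 = 2.2630.
u_2 = v_2 − 2.2630·q_1 = (1.5758, -3.3939, 2.4242, 2.0000).
‖u_2‖ = 4.8866, so q_2 = (0.3225, -0.6945, 0.4961, 0.4093).
q_1·v_3 = (-0.6963)·0 + 0.1741·(-2) + 0.6963·(-4) + 0.0000·(-2) = -3.1334; q_2·v_3 = 0.3225·0 + (-0.6945)·(-2) + 0.4961·(-4) + 0.4093·(-2) = -1.4139.
u_3 = v_3 + 3.1334·q_1 + 1.4139·q_2 = (-1.7259, -2.4365, -1.1168, -1.4213).
‖u_3‖ = 3.4904, so q_3 = (-0.4945, -0.6981, -0.3200, -0.4072).

q_3 = (-0.4945, -0.6981, -0.3200, -0.4072)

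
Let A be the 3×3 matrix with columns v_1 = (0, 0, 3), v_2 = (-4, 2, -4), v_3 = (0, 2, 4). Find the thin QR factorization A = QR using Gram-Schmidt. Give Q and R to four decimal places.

Q = [[0.0000, -0.8944, 0.4472], [0.0000, 0.4472, 0.8944], [1.0000, 0.0000, 0.0000]], R = [[3.0000, -4.0000, 4.0000], [0.0000, 4.4721, 0.8944], [0.0000, 0.0000, 1.7889]]

v_1 = (0, 0, 3); ‖v_1‖ = 3.0000, so q_1 = (0.0000, 0.0000, 1.0000).
q_1·v_2 = 0.0000·(-4) + 0.0000·2 + 1.0000·(-4) = -4.0000.
u_2 = v_2 + 4.0000·q_1 = (-4.0000, 2.0000, 0.0000).
‖u_2‖ = 4.4721, so q_2 = (-0.8944, 0.4472, 0.0000).
q_1·v_3 = 0.0000·0 + 0.0000·2 + 1.0000·4 = 4.0000; q_2·v_3 = (-0.8944)·0 + 0.4472·2 + 0.0000·4 = 0.8944.
u_3 = v_3 − 4.0000·q_1 − 0.8944·q_2 = (0.8000, 1.6000, 0.0000).
‖u_3‖ = 1.7889, so q_3 = (0.4472, 0.8944, 0.0000).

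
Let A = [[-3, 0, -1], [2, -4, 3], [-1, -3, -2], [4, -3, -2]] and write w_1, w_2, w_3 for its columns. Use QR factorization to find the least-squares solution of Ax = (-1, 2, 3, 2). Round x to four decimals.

x = (0.0476, -0.6527, -0.1746)

q_1 = w_1/‖w_1‖ = (-3, 2, -1, 4)/5.4772 = (-0.5477, 0.3651, -0.1826, 0.7303).
r_{12} = q_1·w_2 = -3.1038.
u_2 = w_2 + 3.1038·q_1 = (-1.7000, -2.8667, -3.5667, -0.7333).
‖u_2‖ = 4.9363, so q_2 = (-0.3444, -0.5807, -0.7225, -0.1486).
r_{13} = q_1·w_3 = 0.5477; r_{23} = q_2·w_3 = 0.3444.
u_3 = w_3 − 0.5477·q_1 − 0.3444·q_2 = (-0.5814, 3.0000, -1.6512, -2.3488).
‖u_3‖ = 4.1930, so q_3 = (-0.1387, 0.7155, -0.3938, -0.5602).
Qᵀb = (2.1909, -3.2818, -0.7321).
Back-substitute: x_3 = -0.7321/4.1930 = -0.1746.
x_2 = (-3.2818 − 0.3444·(-0.1746))/4.9363 = -0.6527.
x_1 = (2.1909 + 3.1038·(-0.6527) − 0.5477·(-0.1746))/5.4772 = 0.0476.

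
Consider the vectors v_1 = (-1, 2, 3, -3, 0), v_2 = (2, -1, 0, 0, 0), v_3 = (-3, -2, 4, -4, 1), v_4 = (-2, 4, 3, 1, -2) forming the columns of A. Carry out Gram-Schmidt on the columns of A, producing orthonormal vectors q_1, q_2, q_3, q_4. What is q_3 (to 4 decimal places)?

q_3 = (-0.4170, -0.8341, 0.2085, -0.2085, 0.2085)

v_1 = (-1, 2, 3, -3, 0); ‖v_1‖ = 4.7958, so q_1 = (-0.2085, 0.4170, 0.6255, -0.6255, 0.0000).
q_1·v_2 = (-0.2085)·2 + 0.4170·(-1) + 0.6255·0 + (-0.6255)·0 + 0.0000·0 = -0.8341.
u_2 = v_2 + 0.8341·q_1 = (1.8261, -0.6522, 0.5217, -0.5217, 0.0000).
‖u_2‖ = 2.0747, so q_2 = (0.8802, -0.3143, 0.2515, -0.2515, 0.0000).
q_1·v_3 = (-0.2085)·(-3) + 0.4170·(-2) + 0.6255·4 + (-0.6255)·(-4) + 0.0000·1 = 4.7958; q_2·v_3 = 0.8802·(-3) + (-0.3143)·(-2) + 0.2515·4 + (-0.2515)·(-4) + 0.0000·1 = 0.0000.
u_3 = v_3 − 4.7958·q_1 − 0.0000·q_2 = (-2.0000, -4.0000, 1.0000, -1.0000, 1.0000).
‖u_3‖ = 4.7958, so q_3 = (-0.4170, -0.8341, 0.2085, -0.2085, 0.2085).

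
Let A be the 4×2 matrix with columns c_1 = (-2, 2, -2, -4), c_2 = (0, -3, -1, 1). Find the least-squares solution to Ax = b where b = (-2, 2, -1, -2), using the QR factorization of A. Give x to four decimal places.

c_1 = (-2, 2, -2, -4); ‖c_1‖ = 5.2915, so e_1 = (-0.3780, 0.3780, -0.3780, -0.7559).
e_1·c_2 = (-0.3780)·0 + 0.3780·(-3) + (-0.3780)·(-1) + (-0.7559)·1 = -1.5119.
u_2 = c_2 + 1.5119·e_1 = (-0.5714, -2.4286, -1.5714, -0.1429).
‖u_2‖ = 2.9520, so e_2 = (-0.1936, -0.8227, -0.5323, -0.0484).
Qᵀb = (3.4017, -0.6291).
Back-substitute: x_2 = -0.6291/2.9520 = -0.2131.
x_1 = (3.4017 + 1.5119·(-0.2131))/5.2915 = 0.5820.

x = (0.5820, -0.2131)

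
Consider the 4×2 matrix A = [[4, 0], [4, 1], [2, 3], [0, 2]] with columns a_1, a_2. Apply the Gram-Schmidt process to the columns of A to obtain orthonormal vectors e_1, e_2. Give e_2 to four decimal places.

e_1 = a_1/‖a_1‖ = (4, 4, 2, 0)/6.0000 = (0.6667, 0.6667, 0.3333, 0.0000).
r_{12} = e_1·a_2 = 1.6667.
u_2 = a_2 − 1.6667·e_1 = (-1.1111, -0.1111, 2.4444, 2.0000).
‖u_2‖ = 3.3500, so e_2 = (-0.3317, -0.0332, 0.7297, 0.5970).

e_2 = (-0.3317, -0.0332, 0.7297, 0.5970)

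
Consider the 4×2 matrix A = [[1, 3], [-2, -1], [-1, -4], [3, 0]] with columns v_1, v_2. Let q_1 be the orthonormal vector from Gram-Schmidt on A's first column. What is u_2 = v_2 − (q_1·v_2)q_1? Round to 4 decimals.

u_2 = (2.4000, 0.2000, -3.4000, -1.8000)

v_1 = (1, -2, -1, 3); ‖v_1‖ = 3.8730, so q_1 = (0.2582, -0.5164, -0.2582, 0.7746).
q_1·v_2 = 0.2582·3 + (-0.5164)·(-1) + (-0.2582)·(-4) + 0.7746·0 = 2.3238.
u_2 = v_2 − 2.3238·q_1 = (2.4000, 0.2000, -3.4000, -1.8000).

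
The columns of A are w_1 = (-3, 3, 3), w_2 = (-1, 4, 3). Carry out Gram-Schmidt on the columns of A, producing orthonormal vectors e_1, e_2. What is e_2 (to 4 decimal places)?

e_1 = w_1/‖w_1‖ = (-3, 3, 3)/5.1962 = (-0.5774, 0.5774, 0.5774).
r_{12} = e_1·w_2 = 4.6188.
u_2 = w_2 − 4.6188·e_1 = (1.6667, 1.3333, 0.3333).
‖u_2‖ = 2.1602, so e_2 = (0.7715, 0.6172, 0.1543).

e_2 = (0.7715, 0.6172, 0.1543)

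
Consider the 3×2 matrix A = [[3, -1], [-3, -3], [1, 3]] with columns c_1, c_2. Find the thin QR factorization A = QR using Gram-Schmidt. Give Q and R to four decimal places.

Q = [[0.6882, -0.6307], [-0.6882, -0.4113], [0.2294, 0.6581]], R = [[4.3589, 2.0647], [0.0000, 3.8389]]

c_1 = (3, -3, 1); ‖c_1‖ = 4.3589, so q_1 = (0.6882, -0.6882, 0.2294).
q_1·c_2 = 0.6882·(-1) + (-0.6882)·(-3) + 0.2294·3 = 2.0647.
u_2 = c_2 − 2.0647·q_1 = (-2.4211, -1.5789, 2.5263).
‖u_2‖ = 3.8389, so q_2 = (-0.6307, -0.4113, 0.6581).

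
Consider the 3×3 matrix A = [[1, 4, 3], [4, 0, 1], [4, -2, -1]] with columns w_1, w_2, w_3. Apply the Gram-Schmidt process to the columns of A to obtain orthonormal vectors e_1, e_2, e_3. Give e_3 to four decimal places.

e_3 = (-0.3152, 0.7093, -0.6305)

e_1 = w_1/‖w_1‖ = (1, 4, 4)/5.7446 = (0.1741, 0.6963, 0.6963).
r_{12} = e_1·w_2 = -0.6963.
u_2 = w_2 + 0.6963·e_1 = (4.1212, 0.4848, -1.5152).
‖u_2‖ = 4.4176, so e_2 = (0.9329, 0.1098, -0.3430).
r_{13} = e_1·w_3 = 0.5222; r_{23} = e_2·w_3 = 3.2515.
u_3 = w_3 − 0.5222·e_1 − 3.2515·e_2 = (-0.1242, 0.2795, -0.2484).
‖u_3‖ = 0.3941, so e_3 = (-0.3152, 0.7093, -0.6305).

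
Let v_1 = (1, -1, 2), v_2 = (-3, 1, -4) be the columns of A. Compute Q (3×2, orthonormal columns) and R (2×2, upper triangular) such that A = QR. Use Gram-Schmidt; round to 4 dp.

Q = [[0.4082, -0.7071], [-0.4082, -0.7071], [0.8165, 0.0000]], R = [[2.4495, -4.8990], [0.0000, 1.4142]]

v_1 = (1, -1, 2); ‖v_1‖ = 2.4495, so q_1 = (0.4082, -0.4082, 0.8165).
q_1·v_2 = 0.4082·(-3) + (-0.4082)·1 + 0.8165·(-4) = -4.8990.
u_2 = v_2 + 4.8990·q_1 = (-1.0000, -1.0000, 0.0000).
‖u_2‖ = 1.4142, so q_2 = (-0.7071, -0.7071, 0.0000).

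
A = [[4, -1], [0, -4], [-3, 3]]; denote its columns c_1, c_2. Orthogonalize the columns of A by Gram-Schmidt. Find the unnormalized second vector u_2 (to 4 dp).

c_1 = (4, 0, -3); ‖c_1‖ = 5.0000, so e_1 = (0.8000, 0.0000, -0.6000).
e_1·c_2 = 0.8000·(-1) + 0.0000·(-4) + (-0.6000)·3 = -2.6000.
u_2 = c_2 + 2.6000·e_1 = (1.0800, -4.0000, 1.4400).

u_2 = (1.0800, -4.0000, 1.4400)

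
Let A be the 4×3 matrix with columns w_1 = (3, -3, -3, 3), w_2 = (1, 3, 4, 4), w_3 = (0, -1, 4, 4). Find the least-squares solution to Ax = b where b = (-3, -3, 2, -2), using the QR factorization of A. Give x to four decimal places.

x = (-0.6384, -1.2201, 1.2212)

w_1 = (3, -3, -3, 3); ‖w_1‖ = 6.0000, so q_1 = (0.5000, -0.5000, -0.5000, 0.5000).
q_1·w_2 = 0.5000·1 + (-0.5000)·3 + (-0.5000)·4 + 0.5000·4 = -1.0000.
u_2 = w_2 + 1.0000·q_1 = (1.5000, 2.5000, 3.5000, 4.5000).
‖u_2‖ = 6.4031, so q_2 = (0.2343, 0.3904, 0.5466, 0.7028).
q_1·w_3 = 0.5000·0 + (-0.5000)·(-1) + (-0.5000)·4 + 0.5000·4 = 0.5000; q_2·w_3 = 0.2343·0 + 0.3904·(-1) + 0.5466·4 + 0.7028·4 = 4.6071.
u_3 = w_3 − 0.5000·q_1 − 4.6071·q_2 = (-1.3293, -2.5488, 1.7317, 0.5122).
‖u_3‖ = 3.3948, so q_3 = (-0.3916, -0.7508, 0.5101, 0.1509).
Qᵀb = (-2.0000, -2.1864, 4.1456).
Back-substitute: x_3 = 4.1456/3.3948 = 1.2212.
x_2 = (-2.1864 − 4.6071·1.2212)/6.4031 = -1.2201.
x_1 = (-2.0000 + 1.0000·(-1.2201) − 0.5000·1.2212)/6.0000 = -0.6384.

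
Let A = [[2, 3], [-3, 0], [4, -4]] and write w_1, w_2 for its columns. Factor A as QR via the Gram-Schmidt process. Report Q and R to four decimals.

w_1 = (2, -3, 4); ‖w_1‖ = 5.3852, so e_1 = (0.3714, -0.5571, 0.7428).
e_1·w_2 = 0.3714·3 + (-0.5571)·0 + 0.7428·(-4) = -1.8570.
u_2 = w_2 + 1.8570·e_1 = (3.6897, -1.0345, -2.6207).
‖u_2‖ = 4.6424, so e_2 = (0.7948, -0.2228, -0.5645).

Q = [[0.3714, 0.7948], [-0.5571, -0.2228], [0.7428, -0.5645]], R = [[5.3852, -1.8570], [0.0000, 4.6424]]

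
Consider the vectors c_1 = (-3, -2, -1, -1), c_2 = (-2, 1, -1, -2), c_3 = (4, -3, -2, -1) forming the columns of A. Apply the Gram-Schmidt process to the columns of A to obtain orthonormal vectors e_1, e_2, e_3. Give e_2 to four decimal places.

e_2 = (-0.2312, 0.7451, -0.2055, -0.5909)

c_1 = (-3, -2, -1, -1); ‖c_1‖ = 3.8730, so e_1 = (-0.7746, -0.5164, -0.2582, -0.2582).
e_1·c_2 = (-0.7746)·(-2) + (-0.5164)·1 + (-0.2582)·(-1) + (-0.2582)·(-2) = 1.8074.
u_2 = c_2 − 1.8074·e_1 = (-0.6000, 1.9333, -0.5333, -1.5333).
‖u_2‖ = 2.5949, so e_2 = (-0.2312, 0.7451, -0.2055, -0.5909).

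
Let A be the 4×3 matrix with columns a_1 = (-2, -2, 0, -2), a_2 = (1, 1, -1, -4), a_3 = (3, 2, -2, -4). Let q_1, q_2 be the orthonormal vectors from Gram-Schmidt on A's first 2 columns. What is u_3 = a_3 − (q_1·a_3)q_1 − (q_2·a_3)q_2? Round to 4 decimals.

q_1 = a_1/‖a_1‖ = (-2, -2, 0, -2)/3.4641 = (-0.5774, -0.5774, 0.0000, -0.5774).
r_{12} = q_1·a_2 = 1.1547.
u_2 = a_2 − 1.1547·q_1 = (1.6667, 1.6667, -1.0000, -3.3333).
‖u_2‖ = 4.2032, so q_2 = (0.3965, 0.3965, -0.2379, -0.7931).
r_{13} = q_1·a_3 = -0.5774; r_{23} = q_2·a_3 = 5.6307.
u_3 = a_3 + 0.5774·q_1 − 5.6307·q_2 = (0.4340, -0.5660, -0.6604, 0.1321).

u_3 = (0.4340, -0.5660, -0.6604, 0.1321)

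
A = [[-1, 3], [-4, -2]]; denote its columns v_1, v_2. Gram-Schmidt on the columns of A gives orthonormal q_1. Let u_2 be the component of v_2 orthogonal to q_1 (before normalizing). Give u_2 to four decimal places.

u_2 = (3.2941, -0.8235)

q_1 = v_1/‖v_1‖ = (-1, -4)/4.1231 = (-0.2425, -0.9701).
r_{12} = q_1·v_2 = 1.2127.
u_2 = v_2 − 1.2127·q_1 = (3.2941, -0.8235).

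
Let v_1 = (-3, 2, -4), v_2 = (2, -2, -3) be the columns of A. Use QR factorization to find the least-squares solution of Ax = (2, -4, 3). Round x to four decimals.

x = (-0.9162, 0.2843)

q_1 = v_1/‖v_1‖ = (-3, 2, -4)/5.3852 = (-0.5571, 0.3714, -0.7428).
r_{12} = q_1·v_2 = 0.3714.
u_2 = v_2 − 0.3714·q_1 = (2.2069, -2.1379, -2.7241).
‖u_2‖ = 4.1063, so q_2 = (0.5374, -0.5206, -0.6634).
Qᵀb = (-4.8281, 1.1672).
Back-substitute: x_2 = 1.1672/4.1063 = 0.2843.
x_1 = (-4.8281 − 0.3714·0.2843)/5.3852 = -0.9162.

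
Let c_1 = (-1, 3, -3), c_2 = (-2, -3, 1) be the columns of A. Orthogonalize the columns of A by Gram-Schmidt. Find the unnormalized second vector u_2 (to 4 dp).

u_2 = (-2.5263, -1.4211, -0.5789)

e_1 = c_1/‖c_1‖ = (-1, 3, -3)/4.3589 = (-0.2294, 0.6882, -0.6882).
r_{12} = e_1·c_2 = -2.2942.
u_2 = c_2 + 2.2942·e_1 = (-2.5263, -1.4211, -0.5789).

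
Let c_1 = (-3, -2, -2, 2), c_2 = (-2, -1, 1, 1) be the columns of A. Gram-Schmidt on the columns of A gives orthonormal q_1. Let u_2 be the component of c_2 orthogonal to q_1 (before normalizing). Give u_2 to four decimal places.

u_2 = (-0.8571, -0.2381, 1.7619, 0.2381)

c_1 = (-3, -2, -2, 2); ‖c_1‖ = 4.5826, so q_1 = (-0.6547, -0.4364, -0.4364, 0.4364).
q_1·c_2 = (-0.6547)·(-2) + (-0.4364)·(-1) + (-0.4364)·1 + 0.4364·1 = 1.7457.
u_2 = c_2 − 1.7457·q_1 = (-0.8571, -0.2381, 1.7619, 0.2381).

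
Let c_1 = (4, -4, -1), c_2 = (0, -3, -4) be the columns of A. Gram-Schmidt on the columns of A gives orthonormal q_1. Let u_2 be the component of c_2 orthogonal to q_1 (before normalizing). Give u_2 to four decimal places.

u_2 = (-1.9394, -1.0606, -3.5152)

q_1 = c_1/‖c_1‖ = (4, -4, -1)/5.7446 = (0.6963, -0.6963, -0.1741).
r_{12} = q_1·c_2 = 2.7852.
u_2 = c_2 − 2.7852·q_1 = (-1.9394, -1.0606, -3.5152).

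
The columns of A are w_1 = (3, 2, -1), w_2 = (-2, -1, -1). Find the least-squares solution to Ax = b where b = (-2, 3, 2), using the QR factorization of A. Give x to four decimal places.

x = (-0.5429, -0.8000)

e_1 = w_1/‖w_1‖ = (3, 2, -1)/3.7417 = (0.8018, 0.5345, -0.2673).
r_{12} = e_1·w_2 = -1.8708.
u_2 = w_2 + 1.8708·e_1 = (-0.5000, 0.0000, -1.5000).
‖u_2‖ = 1.5811, so e_2 = (-0.3162, 0.0000, -0.9487).
Qᵀb = (-0.5345, -1.2649).
Back-substitute: x_2 = -1.2649/1.5811 = -0.8000.
x_1 = (-0.5345 + 1.8708·(-0.8000))/3.7417 = -0.5429.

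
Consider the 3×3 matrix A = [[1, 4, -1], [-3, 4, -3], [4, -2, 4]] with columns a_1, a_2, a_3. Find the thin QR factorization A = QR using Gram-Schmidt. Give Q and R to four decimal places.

a_1 = (1, -3, 4); ‖a_1‖ = 5.0990, so q_1 = (0.1961, -0.5883, 0.7845).
q_1·a_2 = 0.1961·4 + (-0.5883)·4 + 0.7845·(-2) = -3.1379.
u_2 = a_2 + 3.1379·q_1 = (4.6154, 2.1538, 0.4615).
‖u_2‖ = 5.1141, so q_2 = (0.9025, 0.4212, 0.0902).
q_1·a_3 = 0.1961·(-1) + (-0.5883)·(-3) + 0.7845·4 = 4.7068; q_2·a_3 = 0.9025·(-1) + 0.4212·(-3) + 0.0902·4 = -1.8050.
u_3 = a_3 − 4.7068·q_1 + 1.8050·q_2 = (-0.2941, 0.5294, 0.4706).
‖u_3‖ = 0.7670, so q_3 = (-0.3835, 0.6903, 0.6136).

Q = [[0.1961, 0.9025, -0.3835], [-0.5883, 0.4212, 0.6903], [0.7845, 0.0902, 0.6136]], R = [[5.0990, -3.1379, 4.7068], [0.0000, 5.1141, -1.8050], [0.0000, 0.0000, 0.7670]]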